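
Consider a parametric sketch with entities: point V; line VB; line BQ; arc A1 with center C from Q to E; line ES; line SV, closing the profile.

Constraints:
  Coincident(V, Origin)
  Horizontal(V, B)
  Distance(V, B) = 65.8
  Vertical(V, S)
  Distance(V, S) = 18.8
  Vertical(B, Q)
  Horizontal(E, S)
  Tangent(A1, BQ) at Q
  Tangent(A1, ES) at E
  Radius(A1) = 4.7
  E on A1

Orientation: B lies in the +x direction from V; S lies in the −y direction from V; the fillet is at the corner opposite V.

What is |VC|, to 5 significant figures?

62.706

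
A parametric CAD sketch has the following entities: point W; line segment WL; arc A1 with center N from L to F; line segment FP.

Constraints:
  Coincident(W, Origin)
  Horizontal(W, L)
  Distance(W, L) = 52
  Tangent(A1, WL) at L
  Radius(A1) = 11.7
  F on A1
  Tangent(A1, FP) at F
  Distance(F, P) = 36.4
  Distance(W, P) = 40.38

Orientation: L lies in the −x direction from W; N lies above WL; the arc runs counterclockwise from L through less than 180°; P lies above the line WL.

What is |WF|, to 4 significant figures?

42.79

Checks: |NF| = 11.70 ✓; ∠(NF, FP) = 90.00° ✓; |FP| = 36.40 ✓; |WP| = 40.38 ✓.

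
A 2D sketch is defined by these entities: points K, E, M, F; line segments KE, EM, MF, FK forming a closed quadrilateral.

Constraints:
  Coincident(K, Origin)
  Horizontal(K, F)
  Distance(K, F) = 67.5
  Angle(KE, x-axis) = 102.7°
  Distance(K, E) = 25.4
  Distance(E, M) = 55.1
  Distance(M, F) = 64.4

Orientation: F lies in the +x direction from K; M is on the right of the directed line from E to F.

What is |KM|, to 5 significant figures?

29.778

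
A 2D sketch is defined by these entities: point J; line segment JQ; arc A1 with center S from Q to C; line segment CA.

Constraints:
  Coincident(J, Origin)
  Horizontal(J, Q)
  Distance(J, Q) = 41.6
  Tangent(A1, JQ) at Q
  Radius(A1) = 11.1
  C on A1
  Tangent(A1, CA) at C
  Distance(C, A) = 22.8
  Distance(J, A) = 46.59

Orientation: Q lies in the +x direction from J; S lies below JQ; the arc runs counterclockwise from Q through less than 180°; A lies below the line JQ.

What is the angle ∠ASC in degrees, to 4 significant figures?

64.04°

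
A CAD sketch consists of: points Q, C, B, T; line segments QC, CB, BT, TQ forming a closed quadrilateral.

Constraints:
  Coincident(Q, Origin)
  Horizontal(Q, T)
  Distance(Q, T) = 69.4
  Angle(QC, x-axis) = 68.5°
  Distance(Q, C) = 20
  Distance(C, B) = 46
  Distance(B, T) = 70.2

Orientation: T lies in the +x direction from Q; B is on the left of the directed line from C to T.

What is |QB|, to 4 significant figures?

65.84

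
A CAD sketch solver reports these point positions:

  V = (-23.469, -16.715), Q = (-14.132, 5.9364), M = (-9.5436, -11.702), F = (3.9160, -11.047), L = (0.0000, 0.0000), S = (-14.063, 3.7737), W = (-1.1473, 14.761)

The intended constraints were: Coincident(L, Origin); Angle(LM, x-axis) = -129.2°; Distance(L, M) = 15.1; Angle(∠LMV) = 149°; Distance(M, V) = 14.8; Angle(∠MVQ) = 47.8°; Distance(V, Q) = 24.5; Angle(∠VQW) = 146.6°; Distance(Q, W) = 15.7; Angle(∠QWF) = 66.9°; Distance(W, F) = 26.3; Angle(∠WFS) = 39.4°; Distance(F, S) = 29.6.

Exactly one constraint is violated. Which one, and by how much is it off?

Distance(F, S) = 29.6 — off by 6.30.

L = (0.00, 0.00) ✓; LM at -129.2° ✓; |LM| = 15.10 ✓; ∠LMV = 149.0° ✓; |MV| = 14.80 ✓; ∠MVQ = 47.80° ✓; |VQ| = 24.50 ✓; ∠VQW = 146.6° ✓; |QW| = 15.70 ✓; ∠QWF = 66.90° ✓; |WF| = 26.30 ✓; ∠WFS = 39.40° ✓; |FS| = 23.30 ✗.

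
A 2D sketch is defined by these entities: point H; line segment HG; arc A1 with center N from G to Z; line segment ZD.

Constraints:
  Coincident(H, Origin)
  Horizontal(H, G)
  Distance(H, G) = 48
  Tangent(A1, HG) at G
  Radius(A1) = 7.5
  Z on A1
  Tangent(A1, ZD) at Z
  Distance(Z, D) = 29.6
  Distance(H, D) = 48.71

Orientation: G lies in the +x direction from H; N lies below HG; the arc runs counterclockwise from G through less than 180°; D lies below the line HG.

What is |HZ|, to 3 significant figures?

41.1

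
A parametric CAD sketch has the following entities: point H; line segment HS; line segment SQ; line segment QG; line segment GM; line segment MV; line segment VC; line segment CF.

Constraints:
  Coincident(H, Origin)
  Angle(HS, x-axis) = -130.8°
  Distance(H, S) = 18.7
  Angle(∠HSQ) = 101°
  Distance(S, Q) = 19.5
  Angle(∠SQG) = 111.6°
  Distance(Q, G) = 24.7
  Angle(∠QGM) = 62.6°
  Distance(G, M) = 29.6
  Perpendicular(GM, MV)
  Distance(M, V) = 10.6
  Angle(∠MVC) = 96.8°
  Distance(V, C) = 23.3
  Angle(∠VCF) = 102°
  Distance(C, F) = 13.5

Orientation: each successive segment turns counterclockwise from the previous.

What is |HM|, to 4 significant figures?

3.158

∠SQG = 111.6° gives QG at 16.60° from the x-axis; with |QG| = 24.7, G = (23.51, -22.42). ∠QGM = 62.6° gives GM at 134.0° from the x-axis; with |GM| = 29.6, M = (2.949, -1.131). Then |HM| = |M − H| = 3.158.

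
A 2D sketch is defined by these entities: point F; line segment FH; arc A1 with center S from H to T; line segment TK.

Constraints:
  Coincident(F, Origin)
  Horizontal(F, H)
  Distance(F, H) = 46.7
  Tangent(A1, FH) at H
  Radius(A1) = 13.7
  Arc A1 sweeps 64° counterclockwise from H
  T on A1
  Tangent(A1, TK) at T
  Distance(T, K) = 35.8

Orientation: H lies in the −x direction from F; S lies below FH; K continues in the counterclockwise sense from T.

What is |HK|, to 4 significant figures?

48.72

F is at the origin; F and H share the same y with |FH| = 46.7 and H on the −x side, so H = (-46.70, 0.000). Since A1 is tangent to FH there, SH ⟂ FH, so S = H + (0, -13.7) = (-46.70, -13.70). On A1, H sits at bearing 90° from S; a 64° counterclockwise sweep puts T at bearing 154°, so T = S + 13.7·(cos 154°, sin 154°) = (-59.01, -7.694). The tangent condition forces ST to be normal to TK, so TK runs along (−sin 154°, cos 154°); with |TK| = 35.8, K = (-74.71, -39.87). Then |HK| = |K − H| = 48.72.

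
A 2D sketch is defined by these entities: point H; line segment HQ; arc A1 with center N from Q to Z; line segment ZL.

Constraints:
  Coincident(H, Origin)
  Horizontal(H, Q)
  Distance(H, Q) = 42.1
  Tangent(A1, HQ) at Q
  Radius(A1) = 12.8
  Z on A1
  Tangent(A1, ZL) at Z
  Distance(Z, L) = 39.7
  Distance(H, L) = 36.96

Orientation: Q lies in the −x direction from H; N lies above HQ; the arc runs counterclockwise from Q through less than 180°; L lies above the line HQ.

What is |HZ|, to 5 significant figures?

32.394

Checks: |NZ| = 12.80 ✓; ∠(NZ, ZL) = 90.00° ✓; |ZL| = 39.70 ✓; |HL| = 36.96 ✓.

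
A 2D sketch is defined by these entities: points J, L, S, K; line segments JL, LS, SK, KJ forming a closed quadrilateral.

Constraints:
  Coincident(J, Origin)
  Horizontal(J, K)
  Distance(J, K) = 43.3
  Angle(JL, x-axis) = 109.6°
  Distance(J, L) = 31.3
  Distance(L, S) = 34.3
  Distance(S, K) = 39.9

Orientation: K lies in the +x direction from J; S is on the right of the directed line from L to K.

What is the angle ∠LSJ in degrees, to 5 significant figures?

37.740°

J is at the origin; JK is horizontal with |JK| = 43.3 and K in +x, so K = (43.3, 0). JL runs at 109.6° with |JL| = 31.3, so L = (-10.500, 29.486). S is determined by |LS| = 34.3 and |SK| = 39.9 together: it lies at the intersection of circle(L, 34.3) and circle(K, 39.9). With |LK| = 61.350, the foot of the radical line on LK is 27.289 from L and the perpendicular offset is √(34.3² − 27.289²) = 20.780. Taking the right-of-LK solution: S = (3.4430, -1.8520).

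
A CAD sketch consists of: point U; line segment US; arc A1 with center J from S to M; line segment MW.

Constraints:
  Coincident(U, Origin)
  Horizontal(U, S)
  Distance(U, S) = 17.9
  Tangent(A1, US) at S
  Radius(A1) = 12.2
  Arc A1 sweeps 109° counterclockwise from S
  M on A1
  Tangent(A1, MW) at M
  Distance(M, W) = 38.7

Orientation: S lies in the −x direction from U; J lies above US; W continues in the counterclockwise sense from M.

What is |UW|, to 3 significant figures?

56.1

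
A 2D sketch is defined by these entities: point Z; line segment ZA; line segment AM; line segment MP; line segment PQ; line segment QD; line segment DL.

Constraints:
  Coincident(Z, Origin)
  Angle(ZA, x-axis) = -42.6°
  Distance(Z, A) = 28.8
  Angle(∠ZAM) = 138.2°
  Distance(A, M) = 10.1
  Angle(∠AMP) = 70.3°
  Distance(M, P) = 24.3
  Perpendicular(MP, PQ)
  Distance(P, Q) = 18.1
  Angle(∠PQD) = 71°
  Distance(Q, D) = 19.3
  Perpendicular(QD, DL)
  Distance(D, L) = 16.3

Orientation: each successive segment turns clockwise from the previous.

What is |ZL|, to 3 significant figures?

32.0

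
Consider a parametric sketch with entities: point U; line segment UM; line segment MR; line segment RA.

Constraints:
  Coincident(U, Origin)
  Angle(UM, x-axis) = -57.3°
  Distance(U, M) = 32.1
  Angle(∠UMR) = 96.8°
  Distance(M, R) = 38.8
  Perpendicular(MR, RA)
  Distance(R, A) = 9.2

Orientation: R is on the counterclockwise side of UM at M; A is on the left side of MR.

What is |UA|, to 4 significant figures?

48.26

U is at the origin; UM runs at -57.3° with length 32.1, so M = 32.1·(cos -57.3°, sin -57.3°) = (17.34, -27.01). ∠UMR = 96.8°, so MR runs at -57.3° + (180° − 96.8°) = 25.90° from the x-axis; with |MR| = 38.8, R = M + 38.8·(cos 25.90°, sin 25.90°) = (52.24, -10.06). MR is perpendicular to RA; with |RA| = 9.2 on the left of MR, A = R + 9.2·(-0.4368, 0.8996) = (48.23, -1.789). Then |UA| = |A − U| = 48.26.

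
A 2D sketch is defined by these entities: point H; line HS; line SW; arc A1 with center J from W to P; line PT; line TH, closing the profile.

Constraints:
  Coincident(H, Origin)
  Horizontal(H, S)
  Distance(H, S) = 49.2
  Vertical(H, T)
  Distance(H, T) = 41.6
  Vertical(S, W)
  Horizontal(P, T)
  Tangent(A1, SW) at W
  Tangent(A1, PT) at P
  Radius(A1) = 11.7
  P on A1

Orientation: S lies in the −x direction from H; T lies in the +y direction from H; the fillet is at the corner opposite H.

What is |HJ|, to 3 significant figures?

48.0

H is at the origin; H and S share the same y with |HS| = 49.2 and S on the −x side, so S = (-49.2, 0.00). HT is vertical with |HT| = 41.6 and T on the +y side, so T = (0.00, 41.6). The virtual corner opposite H is at (-49.2, 41.6). A1 meets SW tangentially, so JW is at right angles to SW and tangency of A1 to PT means the radius JP is perpendicular to PT, with radius 11.7, so the center J sits 11.7 in from both sides at J = (-37.5, 29.9). Then |HJ| = |J − H| = 48.0.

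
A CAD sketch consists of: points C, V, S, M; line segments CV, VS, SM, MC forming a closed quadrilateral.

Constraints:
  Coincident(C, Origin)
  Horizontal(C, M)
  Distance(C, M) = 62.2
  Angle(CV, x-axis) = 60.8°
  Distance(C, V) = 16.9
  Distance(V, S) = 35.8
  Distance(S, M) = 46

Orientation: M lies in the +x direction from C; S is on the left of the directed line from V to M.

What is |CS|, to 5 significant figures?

51.929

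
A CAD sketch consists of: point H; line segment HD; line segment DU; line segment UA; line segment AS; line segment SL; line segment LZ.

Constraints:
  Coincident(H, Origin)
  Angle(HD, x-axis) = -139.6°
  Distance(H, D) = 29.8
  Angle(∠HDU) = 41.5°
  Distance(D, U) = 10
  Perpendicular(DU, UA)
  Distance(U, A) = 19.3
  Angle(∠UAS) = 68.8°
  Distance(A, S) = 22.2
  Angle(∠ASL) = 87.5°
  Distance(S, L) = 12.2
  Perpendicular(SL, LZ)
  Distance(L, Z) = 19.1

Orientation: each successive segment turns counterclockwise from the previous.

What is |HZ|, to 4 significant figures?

16.00

∠ASL = 87.5° gives SL at -67.40° from the x-axis; with |SL| = 12.2, L = (-28.48, -19.10). The perpendicularity gives LZ at right angles to SL, so LZ runs at 22.60°; with |LZ| = 19.1, Z = (-10.85, -11.76). Then |HZ| = |Z − H| = 16.00.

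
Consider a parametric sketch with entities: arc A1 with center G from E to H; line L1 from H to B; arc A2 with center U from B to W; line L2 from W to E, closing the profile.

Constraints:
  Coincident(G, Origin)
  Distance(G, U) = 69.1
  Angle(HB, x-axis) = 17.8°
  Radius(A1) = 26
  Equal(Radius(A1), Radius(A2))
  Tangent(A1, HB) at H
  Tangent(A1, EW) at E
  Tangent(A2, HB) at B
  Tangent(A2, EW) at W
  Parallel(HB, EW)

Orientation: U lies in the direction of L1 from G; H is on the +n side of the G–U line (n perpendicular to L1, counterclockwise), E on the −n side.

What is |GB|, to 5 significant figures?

73.830

Tangency of A1 to both parallel lines with radius 26.0 puts H and E at G ± 26.0·n: H = (-7.9481, 24.755), E = (7.9481, -24.755). Equal radii place B and W the same way about U: B = U + 26.0·n = (57.844, 45.879), W = U − 26.0·n = (73.740, -3.6318). Then |GB| = |B − G| = 73.830.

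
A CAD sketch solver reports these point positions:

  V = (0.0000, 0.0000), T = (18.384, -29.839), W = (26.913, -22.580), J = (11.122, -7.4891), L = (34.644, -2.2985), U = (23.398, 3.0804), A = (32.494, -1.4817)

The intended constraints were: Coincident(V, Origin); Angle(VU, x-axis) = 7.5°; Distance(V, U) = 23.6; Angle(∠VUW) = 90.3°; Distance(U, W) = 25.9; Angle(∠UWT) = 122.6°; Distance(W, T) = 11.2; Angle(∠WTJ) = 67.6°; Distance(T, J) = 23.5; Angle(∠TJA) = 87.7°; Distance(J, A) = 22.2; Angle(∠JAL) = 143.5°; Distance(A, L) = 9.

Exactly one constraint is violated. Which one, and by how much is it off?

Distance(A, L) = 9 — off by 6.70.

V = (0.00, 0.00) ✓; VU at 7.500° ✓; |VU| = 23.60 ✓; ∠VUW = 90.30° ✓; |UW| = 25.90 ✓; ∠UWT = 122.6° ✓; |WT| = 11.20 ✓; ∠WTJ = 67.60° ✓; |TJ| = 23.50 ✓; ∠TJA = 87.70° ✓; |JA| = 22.20 ✓; ∠JAL = 143.5° ✓; |AL| = 2.300 ✗.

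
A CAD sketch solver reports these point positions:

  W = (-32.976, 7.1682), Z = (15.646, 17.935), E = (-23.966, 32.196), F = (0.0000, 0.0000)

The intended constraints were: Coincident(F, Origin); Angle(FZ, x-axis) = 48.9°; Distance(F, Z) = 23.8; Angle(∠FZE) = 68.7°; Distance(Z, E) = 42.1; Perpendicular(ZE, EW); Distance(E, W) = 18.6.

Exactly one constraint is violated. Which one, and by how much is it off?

Distance(E, W) = 18.6 — off by 8.00.

F = (0.00, 0.00) ✓; FZ at 48.90° ✓; |FZ| = 23.80 ✓; ∠FZE = 68.70° ✓; |ZE| = 42.10 ✓; ∠(ZE, EW) = 90.00° ✓; |EW| = 26.60 ✗.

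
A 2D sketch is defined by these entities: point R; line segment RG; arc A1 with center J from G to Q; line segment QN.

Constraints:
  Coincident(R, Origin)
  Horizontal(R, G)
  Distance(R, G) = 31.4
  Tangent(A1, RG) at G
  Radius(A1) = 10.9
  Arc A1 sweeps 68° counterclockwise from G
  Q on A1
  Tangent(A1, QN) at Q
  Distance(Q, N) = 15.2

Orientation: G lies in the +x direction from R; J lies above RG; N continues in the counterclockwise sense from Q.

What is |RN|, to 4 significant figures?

51.62

R is at the origin; RG is horizontal with |RG| = 31.4 and G on the +x side, so G = (31.40, 0.000). Tangency of A1 to RG means the radius JG is perpendicular to RG, so J = G + (0, 10.9) = (31.40, 10.90). On A1, G sits at bearing -90° from J; a 68° counterclockwise sweep puts Q at bearing -22°, so Q = J + 10.9·(cos -22°, sin -22°) = (41.51, 6.817). Tangency of A1 to QN means the radius JQ is perpendicular to QN, so QN runs along (−sin -22°, cos -22°); with |QN| = 15.2, N = (47.20, 20.91). Then |RN| = |N − R| = 51.62.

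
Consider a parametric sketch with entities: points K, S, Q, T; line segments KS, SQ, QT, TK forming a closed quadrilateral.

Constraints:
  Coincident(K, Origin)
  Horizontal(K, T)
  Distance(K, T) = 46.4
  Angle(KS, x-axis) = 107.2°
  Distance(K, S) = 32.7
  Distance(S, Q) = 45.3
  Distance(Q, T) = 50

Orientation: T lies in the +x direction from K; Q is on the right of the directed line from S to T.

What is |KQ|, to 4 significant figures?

13.49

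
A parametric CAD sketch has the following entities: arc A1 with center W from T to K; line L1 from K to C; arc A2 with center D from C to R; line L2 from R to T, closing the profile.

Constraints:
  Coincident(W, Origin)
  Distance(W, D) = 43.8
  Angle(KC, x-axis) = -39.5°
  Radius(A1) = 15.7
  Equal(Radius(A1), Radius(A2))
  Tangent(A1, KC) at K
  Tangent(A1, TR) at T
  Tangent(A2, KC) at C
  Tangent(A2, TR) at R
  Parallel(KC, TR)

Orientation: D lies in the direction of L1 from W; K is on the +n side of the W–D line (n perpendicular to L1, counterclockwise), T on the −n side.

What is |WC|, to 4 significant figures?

46.53

Tangency of A1 to both parallel lines with radius 15.7 puts K and T at W ± 15.7·n: K = (9.986, 12.11), T = (-9.986, -12.11). Equal radii place C and R the same way about D: C = D + 15.7·n = (43.78, -15.75), R = D − 15.7·n = (23.81, -39.97). Then |WC| = |C − W| = 46.53.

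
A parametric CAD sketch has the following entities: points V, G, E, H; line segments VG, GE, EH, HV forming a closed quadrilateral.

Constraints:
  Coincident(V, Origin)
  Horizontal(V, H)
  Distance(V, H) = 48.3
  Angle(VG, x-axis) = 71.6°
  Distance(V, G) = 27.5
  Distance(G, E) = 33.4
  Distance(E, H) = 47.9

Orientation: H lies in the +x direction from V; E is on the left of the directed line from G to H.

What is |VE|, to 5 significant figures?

58.150

Checks: |GE| = 33.40 ✓; |EH| = 47.90 ✓.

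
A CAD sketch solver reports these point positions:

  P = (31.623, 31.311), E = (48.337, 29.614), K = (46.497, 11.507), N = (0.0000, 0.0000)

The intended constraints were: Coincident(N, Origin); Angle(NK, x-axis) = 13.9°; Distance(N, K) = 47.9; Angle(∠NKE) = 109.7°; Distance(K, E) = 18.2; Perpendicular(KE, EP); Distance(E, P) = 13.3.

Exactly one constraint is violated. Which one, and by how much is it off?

Distance(E, P) = 13.3 — off by 3.50.

N = (0.00, 0.00) ✓; NK at 13.90° ✓; |NK| = 47.90 ✓; ∠NKE = 109.7° ✓; |KE| = 18.20 ✓; ∠(KE, EP) = 90.00° ✓; |EP| = 16.80 ✗.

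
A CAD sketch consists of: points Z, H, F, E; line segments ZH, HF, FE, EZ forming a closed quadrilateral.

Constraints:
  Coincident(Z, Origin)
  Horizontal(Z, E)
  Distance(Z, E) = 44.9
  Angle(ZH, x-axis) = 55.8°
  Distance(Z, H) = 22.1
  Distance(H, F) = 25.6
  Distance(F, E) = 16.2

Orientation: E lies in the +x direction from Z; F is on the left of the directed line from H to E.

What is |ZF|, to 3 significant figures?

40.4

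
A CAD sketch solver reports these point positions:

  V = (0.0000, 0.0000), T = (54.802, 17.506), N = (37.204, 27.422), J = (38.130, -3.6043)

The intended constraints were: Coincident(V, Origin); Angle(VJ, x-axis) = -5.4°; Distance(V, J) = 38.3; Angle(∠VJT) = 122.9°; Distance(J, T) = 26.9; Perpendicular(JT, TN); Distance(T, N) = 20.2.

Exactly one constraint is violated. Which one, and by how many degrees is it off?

Perpendicular(JT, TN) — off by 8.90°.

V = (0.00, 0.00) ✓; VJ at -5.400° ✓; |VJ| = 38.30 ✓; ∠VJT = 122.9° ✓; |JT| = 26.90 ✓; ∠(JT, TN) = 98.90° ✗; |TN| = 20.20 ✓.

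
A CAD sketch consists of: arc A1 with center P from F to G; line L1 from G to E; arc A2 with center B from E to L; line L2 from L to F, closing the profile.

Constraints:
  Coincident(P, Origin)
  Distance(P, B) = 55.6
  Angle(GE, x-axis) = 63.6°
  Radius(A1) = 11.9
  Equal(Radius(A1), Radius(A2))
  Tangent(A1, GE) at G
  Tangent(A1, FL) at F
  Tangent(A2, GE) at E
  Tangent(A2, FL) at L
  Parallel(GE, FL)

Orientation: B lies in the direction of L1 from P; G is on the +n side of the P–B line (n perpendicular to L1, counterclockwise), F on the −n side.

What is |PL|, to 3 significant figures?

56.9

The slot axis is L1's direction at 63.6°, so u = (cos 63.6°, sin 63.6°) = (0.445, 0.896) and n = (−sin 63.6°, cos 63.6°) = (-0.896, 0.445). P is at the origin and B lies 55.6 along u from P, so B = 55.6·u = (24.7, 49.8). Tangency of A1 to both parallel lines with radius 11.9 puts G and F at P ± 11.9·n: G = (-10.7, 5.29), F = (10.7, -5.29). Equal radii place E and L the same way about B: E = B + 11.9·n = (14.1, 55.1), L = B − 11.9·n = (35.4, 44.5). Then |PL| = |L − P| = 56.9.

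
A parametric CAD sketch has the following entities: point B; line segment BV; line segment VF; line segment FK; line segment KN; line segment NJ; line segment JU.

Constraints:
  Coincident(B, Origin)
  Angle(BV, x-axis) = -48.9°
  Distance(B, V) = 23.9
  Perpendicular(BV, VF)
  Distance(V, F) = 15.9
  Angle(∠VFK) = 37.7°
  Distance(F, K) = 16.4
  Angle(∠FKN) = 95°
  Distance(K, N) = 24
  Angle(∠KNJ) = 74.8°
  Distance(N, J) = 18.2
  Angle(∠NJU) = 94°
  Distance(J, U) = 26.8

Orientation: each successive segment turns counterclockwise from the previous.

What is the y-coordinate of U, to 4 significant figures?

-1.817

∠KNJ = 74.8° gives NJ at 13.60° from the x-axis; with |NJ| = 18.2, J = (28.34, -28.24). ∠NJU = 94.0° gives JU at 99.60° from the x-axis; with |JU| = 26.8, U = (23.87, -1.817). So U.y = -1.817.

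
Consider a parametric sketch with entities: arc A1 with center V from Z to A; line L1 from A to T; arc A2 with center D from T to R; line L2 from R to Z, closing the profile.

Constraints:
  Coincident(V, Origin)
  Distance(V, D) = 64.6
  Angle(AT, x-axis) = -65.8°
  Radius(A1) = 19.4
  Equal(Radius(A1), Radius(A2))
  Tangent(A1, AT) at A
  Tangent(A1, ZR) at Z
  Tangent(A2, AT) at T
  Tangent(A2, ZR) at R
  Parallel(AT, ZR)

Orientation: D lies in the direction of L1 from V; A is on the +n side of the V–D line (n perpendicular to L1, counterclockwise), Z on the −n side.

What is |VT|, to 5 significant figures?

67.450

The slot axis is L1's direction at -65.8°, so u = (cos -65.8°, sin -65.8°) = (0.40992, -0.91212) and n = (−sin -65.8°, cos -65.8°) = (0.91212, 0.40992). V is at the origin and D lies 64.6 along u from V, so D = 64.6·u = (26.481, -58.923). Tangency of A1 to both parallel lines with radius 19.4 puts A and Z at V ± 19.4·n: A = (17.695, 7.9525), Z = (-17.695, -7.9525). Equal radii place T and R the same way about D: T = D + 19.4·n = (44.176, -50.970), R = D − 19.4·n = (8.7859, -66.875). Then |VT| = |T − V| = 67.450.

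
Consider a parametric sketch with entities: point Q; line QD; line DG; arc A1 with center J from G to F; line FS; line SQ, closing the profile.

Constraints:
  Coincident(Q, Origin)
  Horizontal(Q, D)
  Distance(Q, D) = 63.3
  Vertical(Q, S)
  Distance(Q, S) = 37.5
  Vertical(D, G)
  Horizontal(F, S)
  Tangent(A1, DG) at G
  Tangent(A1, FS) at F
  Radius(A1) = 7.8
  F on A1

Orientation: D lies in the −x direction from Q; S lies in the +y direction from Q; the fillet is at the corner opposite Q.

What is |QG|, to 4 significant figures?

69.92

Q is at the origin; Q and D share the same y with |QD| = 63.3 and D on the −x side, so D = (-63.30, 0.000). QS is vertical with |QS| = 37.5 and S on the +y side, so S = (0.000, 37.50). The virtual corner opposite Q is at (-63.30, 37.50). Tangency of A1 to DG means the radius JG is perpendicular to DG and A1 meets FS tangentially, so JF is at right angles to FS, with radius 7.8, so the center J sits 7.8 in from both sides at J = (-55.50, 29.70). That places the tangent points at G = (-63.30, 29.70) on DG and F = (-55.50, 37.50) on FS. Then |QG| = |G − Q| = 69.92.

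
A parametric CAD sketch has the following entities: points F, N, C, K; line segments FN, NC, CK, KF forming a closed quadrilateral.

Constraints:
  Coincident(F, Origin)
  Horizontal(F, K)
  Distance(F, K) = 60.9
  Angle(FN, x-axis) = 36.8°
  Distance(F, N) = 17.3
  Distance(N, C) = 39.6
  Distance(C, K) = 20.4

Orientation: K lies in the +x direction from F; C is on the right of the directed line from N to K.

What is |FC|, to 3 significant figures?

47.5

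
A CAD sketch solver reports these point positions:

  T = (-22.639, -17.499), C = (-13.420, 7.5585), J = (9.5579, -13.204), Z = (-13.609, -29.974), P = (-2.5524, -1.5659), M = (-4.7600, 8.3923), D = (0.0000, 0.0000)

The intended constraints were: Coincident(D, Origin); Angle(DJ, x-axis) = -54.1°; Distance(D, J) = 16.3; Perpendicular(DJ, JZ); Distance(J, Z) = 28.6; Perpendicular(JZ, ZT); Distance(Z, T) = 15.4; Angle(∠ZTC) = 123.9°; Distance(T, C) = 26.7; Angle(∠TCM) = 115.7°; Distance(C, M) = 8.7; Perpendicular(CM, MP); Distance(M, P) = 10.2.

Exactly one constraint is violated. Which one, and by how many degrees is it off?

Perpendicular(CM, MP) — off by 7.00°.

D = (0.00, 0.00) ✓; DJ at -54.10° ✓; |DJ| = 16.30 ✓; ∠(DJ, JZ) = 90.00° ✓; |JZ| = 28.60 ✓; ∠(JZ, ZT) = 90.00° ✓; |ZT| = 15.40 ✓; ∠ZTC = 123.9° ✓; |TC| = 26.70 ✓; ∠TCM = 115.7° ✓; |CM| = 8.700 ✓; ∠(CM, MP) = 83.00° ✗; |MP| = 10.20 ✓.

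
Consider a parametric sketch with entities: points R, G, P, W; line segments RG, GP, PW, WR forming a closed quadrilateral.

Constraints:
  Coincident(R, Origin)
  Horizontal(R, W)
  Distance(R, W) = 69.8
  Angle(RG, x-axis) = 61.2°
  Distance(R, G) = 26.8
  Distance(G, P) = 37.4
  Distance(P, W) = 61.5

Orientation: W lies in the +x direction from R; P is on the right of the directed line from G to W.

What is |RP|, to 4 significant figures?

16.96

R is at the origin; RW is horizontal with |RW| = 69.8 and W in +x, so W = (69.8, 0). RG runs at 61.2° with |RG| = 26.8, so G = (12.91, 23.49). P is determined by |GP| = 37.4 and |PW| = 61.5 together: it lies at the intersection of circle(G, 37.4) and circle(W, 61.5). With |GW| = 61.55, the foot of the radical line on GW is 11.41 from G and the perpendicular offset is √(37.4² − 11.41²) = 35.62. Taking the right-of-GW solution: P = (9.866, -13.79).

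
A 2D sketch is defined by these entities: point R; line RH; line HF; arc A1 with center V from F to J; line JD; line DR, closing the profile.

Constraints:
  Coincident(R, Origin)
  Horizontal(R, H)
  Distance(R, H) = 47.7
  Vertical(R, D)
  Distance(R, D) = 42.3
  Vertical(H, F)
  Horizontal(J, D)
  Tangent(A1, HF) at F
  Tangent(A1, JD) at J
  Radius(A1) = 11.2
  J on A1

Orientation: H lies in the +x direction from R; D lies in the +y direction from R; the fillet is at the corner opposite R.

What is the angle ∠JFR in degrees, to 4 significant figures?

78.10°

The virtual corner opposite R is at (47.70, 42.30). A1 meets HF tangentially, so VF is at right angles to HF and the tangent condition forces VJ to be normal to JD, with radius 11.2, so the center V sits 11.2 in from both sides at V = (36.50, 31.10). That places the tangent points at F = (47.70, 31.10) on HF and J = (36.50, 42.30) on JD. Then cos ∠JFR = FJ·FR / (|FJ||FR|), giving 78.10°.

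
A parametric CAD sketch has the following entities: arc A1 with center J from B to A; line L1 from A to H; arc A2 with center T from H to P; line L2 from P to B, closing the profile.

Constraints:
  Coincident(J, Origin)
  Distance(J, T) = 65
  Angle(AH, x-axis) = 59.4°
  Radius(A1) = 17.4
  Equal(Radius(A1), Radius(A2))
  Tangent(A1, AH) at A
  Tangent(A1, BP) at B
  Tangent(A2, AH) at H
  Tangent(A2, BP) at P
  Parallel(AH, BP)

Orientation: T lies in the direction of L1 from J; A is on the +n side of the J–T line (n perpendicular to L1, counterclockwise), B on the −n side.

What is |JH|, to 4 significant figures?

67.29

The slot axis is L1's direction at 59.4°, so u = (cos 59.4°, sin 59.4°) = (0.5090, 0.8607) and n = (−sin 59.4°, cos 59.4°) = (-0.8607, 0.5090). J is at the origin and T lies 65.0 along u from J, so T = 65.0·u = (33.09, 55.95). Tangency of A1 to both parallel lines with radius 17.4 puts A and B at J ± 17.4·n: A = (-14.98, 8.857), B = (14.98, -8.857). Equal radii place H and P the same way about T: H = T + 17.4·n = (18.11, 64.81), P = T − 17.4·n = (48.06, 47.09). Then |JH| = |H − J| = 67.29.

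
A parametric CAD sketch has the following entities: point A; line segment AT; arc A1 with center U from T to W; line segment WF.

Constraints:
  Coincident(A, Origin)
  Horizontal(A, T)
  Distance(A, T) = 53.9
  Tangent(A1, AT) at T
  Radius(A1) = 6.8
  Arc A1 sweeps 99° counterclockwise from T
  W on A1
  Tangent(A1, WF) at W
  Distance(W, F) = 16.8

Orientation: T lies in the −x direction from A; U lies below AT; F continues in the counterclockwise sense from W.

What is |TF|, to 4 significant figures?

24.80

A is at the origin; A and T share the same y with |AT| = 53.9 and T on the −x side, so T = (-53.90, 0.000). Since A1 is tangent to AT there, UT ⟂ AT, so U = T + (0, -6.8) = (-53.90, -6.800). On A1, T sits at bearing 90° from U; a 99° counterclockwise sweep puts W at bearing 189°, so W = U + 6.8·(cos 189°, sin 189°) = (-60.62, -7.864). The tangent condition forces UW to be normal to WF, so WF runs along (−sin 189°, cos 189°); with |WF| = 16.8, F = (-57.99, -24.46). Then |TF| = |F − T| = 24.80.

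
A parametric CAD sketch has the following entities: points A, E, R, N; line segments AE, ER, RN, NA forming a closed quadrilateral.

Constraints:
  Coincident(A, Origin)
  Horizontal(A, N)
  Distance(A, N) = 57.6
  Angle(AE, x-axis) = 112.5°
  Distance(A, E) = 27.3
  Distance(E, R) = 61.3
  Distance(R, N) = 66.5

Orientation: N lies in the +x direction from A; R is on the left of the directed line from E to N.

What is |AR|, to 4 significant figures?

73.66

Checks: |ER| = 61.30 ✓; |RN| = 66.50 ✓.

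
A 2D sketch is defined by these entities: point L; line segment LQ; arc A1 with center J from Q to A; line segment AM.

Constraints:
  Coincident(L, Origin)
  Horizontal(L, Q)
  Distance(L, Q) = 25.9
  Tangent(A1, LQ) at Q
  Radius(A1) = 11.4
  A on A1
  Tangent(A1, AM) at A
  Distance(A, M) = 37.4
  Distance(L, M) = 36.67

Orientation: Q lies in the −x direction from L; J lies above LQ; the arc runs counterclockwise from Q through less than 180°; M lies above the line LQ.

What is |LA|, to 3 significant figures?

17.2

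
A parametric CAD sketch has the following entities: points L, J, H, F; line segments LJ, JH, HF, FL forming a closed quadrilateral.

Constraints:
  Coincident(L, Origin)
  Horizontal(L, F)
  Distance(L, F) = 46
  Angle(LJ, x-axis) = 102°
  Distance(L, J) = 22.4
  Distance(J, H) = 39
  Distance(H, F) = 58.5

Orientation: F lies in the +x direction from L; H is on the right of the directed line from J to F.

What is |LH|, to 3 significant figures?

19.5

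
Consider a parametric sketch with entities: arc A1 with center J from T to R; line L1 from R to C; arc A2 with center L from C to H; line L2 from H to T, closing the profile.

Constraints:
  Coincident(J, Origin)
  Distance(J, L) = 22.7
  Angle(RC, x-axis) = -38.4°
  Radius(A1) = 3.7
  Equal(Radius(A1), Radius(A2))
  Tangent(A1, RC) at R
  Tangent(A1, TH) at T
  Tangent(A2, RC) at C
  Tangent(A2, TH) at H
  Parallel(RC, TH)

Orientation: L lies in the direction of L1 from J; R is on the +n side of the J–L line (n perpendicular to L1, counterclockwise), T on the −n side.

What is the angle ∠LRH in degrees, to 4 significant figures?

8.798°

Tangency of A1 to both parallel lines with radius 3.7 puts R and T at J ± 3.7·n: R = (2.298, 2.900), T = (-2.298, -2.900). Equal radii place C and H the same way about L: C = L + 3.7·n = (20.09, -11.20), H = L − 3.7·n = (15.49, -17.00). Then cos ∠LRH = RL·RH / (|RL||RH|), giving 8.798°.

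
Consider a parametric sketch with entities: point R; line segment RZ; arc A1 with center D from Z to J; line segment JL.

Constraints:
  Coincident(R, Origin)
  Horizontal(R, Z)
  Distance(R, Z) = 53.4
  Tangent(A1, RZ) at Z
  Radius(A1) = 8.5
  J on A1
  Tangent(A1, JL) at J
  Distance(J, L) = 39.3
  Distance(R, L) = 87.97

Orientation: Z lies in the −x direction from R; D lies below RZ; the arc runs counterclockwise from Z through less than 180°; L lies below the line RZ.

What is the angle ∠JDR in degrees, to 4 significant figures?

144.9°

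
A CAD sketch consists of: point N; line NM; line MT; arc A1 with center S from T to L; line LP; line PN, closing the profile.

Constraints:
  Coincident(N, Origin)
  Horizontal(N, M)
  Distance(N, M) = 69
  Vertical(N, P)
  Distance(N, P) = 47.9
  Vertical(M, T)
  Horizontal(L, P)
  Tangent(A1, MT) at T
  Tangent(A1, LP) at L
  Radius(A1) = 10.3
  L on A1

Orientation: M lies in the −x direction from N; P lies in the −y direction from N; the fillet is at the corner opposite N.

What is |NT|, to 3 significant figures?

78.6

N is at the origin; N and M share the same y with |NM| = 69.0 and M on the −x side, so M = (-69.0, 0.00). N and P share the same x with |NP| = 47.9 and P on the −y side, so P = (0.00, -47.9). The virtual corner opposite N is at (-69.0, -47.9). A1 meets MT tangentially, so ST is at right angles to MT and A1 meets LP tangentially, so SL is at right angles to LP, with radius 10.3, so the center S sits 10.3 in from both sides at S = (-58.7, -37.6). That places the tangent points at T = (-69.0, -37.6) on MT and L = (-58.7, -47.9) on LP. Then |NT| = |T − N| = 78.6.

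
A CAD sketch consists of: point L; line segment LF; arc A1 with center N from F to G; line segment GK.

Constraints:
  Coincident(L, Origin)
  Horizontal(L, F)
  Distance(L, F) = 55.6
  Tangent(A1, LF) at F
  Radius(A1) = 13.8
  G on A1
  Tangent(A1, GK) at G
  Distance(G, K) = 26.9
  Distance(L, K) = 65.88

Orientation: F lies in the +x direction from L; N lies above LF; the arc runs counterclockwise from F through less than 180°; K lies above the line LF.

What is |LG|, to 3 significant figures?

70.1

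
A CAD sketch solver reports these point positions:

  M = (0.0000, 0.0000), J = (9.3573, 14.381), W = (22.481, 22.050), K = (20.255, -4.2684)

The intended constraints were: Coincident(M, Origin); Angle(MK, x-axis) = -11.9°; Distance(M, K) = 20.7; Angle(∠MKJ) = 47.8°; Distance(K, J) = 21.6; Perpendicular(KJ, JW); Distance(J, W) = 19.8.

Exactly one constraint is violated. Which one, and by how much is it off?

Distance(J, W) = 19.8 — off by 4.60.

M = (0.00, 0.00) ✓; MK at -11.90° ✓; |MK| = 20.70 ✓; ∠MKJ = 47.80° ✓; |KJ| = 21.60 ✓; ∠(KJ, JW) = 90.00° ✓; |JW| = 15.20 ✗.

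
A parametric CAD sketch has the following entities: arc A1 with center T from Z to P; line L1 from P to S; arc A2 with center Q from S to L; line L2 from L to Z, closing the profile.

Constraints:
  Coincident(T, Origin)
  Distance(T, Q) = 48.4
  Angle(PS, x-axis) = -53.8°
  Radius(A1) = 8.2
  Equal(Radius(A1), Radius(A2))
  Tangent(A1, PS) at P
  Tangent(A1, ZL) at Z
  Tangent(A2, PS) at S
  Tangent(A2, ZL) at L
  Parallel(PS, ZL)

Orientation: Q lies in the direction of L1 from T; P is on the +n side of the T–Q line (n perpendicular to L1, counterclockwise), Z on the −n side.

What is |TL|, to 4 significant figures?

49.09

Tangency of A1 to both parallel lines with radius 8.2 puts P and Z at T ± 8.2·n: P = (6.617, 4.843), Z = (-6.617, -4.843). Equal radii place S and L the same way about Q: S = Q + 8.2·n = (35.20, -34.21), L = Q − 8.2·n = (21.97, -43.90). Then |TL| = |L − T| = 49.09.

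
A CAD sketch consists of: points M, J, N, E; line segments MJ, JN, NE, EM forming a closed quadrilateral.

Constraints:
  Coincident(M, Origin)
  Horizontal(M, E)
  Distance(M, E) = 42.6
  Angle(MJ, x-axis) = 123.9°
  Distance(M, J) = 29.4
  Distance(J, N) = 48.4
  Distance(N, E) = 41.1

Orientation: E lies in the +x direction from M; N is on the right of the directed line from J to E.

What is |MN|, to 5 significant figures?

19.467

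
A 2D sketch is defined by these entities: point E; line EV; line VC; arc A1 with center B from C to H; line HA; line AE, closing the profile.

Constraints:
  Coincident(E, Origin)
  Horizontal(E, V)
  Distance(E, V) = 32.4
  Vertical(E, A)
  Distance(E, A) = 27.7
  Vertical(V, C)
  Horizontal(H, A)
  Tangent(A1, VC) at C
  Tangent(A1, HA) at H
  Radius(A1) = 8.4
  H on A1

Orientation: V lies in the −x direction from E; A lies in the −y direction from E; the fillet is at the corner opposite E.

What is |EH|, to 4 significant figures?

36.65

The virtual corner opposite E is at (-32.40, -27.70). A1 meets VC tangentially, so BC is at right angles to VC and tangency of A1 to HA means the radius BH is perpendicular to HA, with radius 8.4, so the center B sits 8.4 in from both sides at B = (-24.00, -19.30). That places the tangent points at C = (-32.40, -19.30) on VC and H = (-24.00, -27.70) on HA. Then |EH| = |H − E| = 36.65.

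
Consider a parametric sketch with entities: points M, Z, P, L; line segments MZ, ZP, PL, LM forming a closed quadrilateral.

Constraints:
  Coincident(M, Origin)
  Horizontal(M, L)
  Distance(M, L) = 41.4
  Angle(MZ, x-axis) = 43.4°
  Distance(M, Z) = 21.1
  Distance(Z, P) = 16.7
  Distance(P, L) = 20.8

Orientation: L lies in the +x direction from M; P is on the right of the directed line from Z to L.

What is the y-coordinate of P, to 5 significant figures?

-1.3350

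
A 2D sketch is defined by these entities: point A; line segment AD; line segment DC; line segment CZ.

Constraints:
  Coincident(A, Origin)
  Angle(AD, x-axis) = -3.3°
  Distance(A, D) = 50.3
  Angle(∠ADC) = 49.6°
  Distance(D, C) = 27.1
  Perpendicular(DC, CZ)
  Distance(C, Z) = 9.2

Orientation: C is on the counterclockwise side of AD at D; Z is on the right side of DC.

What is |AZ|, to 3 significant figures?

47.8

A is at the origin; AD runs at -3.3° with length 50.3, so D = 50.3·(cos -3.3°, sin -3.3°) = (50.2, -2.90). ∠ADC = 49.6°, so DC runs at -3.3° + (180° − 49.6°) = 127° from the x-axis; with |DC| = 27.1, C = D + 27.1·(cos 127°, sin 127°) = (33.9, 18.7). DC ⟂ CZ; with |CZ| = 9.2 on the right of DC, Z = C + 9.2·(0.798, 0.603) = (41.2, 24.3). Then |AZ| = |Z − A| = 47.8.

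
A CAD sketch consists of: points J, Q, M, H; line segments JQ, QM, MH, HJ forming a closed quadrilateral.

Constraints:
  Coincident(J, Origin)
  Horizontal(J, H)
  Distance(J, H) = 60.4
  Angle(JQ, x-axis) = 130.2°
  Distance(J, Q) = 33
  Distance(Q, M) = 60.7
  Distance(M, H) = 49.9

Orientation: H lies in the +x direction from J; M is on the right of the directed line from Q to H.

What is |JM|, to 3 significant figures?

27.8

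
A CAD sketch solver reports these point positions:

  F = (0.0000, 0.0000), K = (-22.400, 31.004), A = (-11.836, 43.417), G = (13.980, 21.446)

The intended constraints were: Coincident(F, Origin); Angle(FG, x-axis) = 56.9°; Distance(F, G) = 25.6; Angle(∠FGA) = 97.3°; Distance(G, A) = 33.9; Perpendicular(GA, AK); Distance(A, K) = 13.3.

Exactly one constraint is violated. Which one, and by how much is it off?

Distance(A, K) = 13.3 — off by 3.00.

F = (0.00, 0.00) ✓; FG at 56.90° ✓; |FG| = 25.60 ✓; ∠FGA = 97.30° ✓; |GA| = 33.90 ✓; ∠(GA, AK) = 90.00° ✓; |AK| = 16.30 ✗.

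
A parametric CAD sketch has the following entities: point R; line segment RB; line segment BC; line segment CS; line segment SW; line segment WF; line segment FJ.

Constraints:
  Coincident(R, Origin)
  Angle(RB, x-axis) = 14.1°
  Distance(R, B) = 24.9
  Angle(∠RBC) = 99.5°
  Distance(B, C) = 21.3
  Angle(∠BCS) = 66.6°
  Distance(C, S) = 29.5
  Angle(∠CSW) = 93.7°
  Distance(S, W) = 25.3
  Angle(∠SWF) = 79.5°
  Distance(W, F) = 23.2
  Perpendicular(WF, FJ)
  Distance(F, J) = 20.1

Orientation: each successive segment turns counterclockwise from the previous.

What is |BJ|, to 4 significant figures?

17.13

∠SWF = 79.5° gives WF at 34.80° from the x-axis; with |WF| = 23.2, F = (25.86, 3.630). WF ⟂ FJ, so FJ runs at 124.8°; with |FJ| = 20.1, J = (14.39, 20.14). Then |BJ| = |J − B| = 17.13.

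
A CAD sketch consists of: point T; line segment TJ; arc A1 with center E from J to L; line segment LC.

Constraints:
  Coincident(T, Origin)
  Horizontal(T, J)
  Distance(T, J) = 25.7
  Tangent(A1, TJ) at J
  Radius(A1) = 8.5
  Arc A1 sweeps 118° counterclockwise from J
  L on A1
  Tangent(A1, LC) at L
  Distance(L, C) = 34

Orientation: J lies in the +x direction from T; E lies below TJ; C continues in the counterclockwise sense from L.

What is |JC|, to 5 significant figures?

43.344

T is at the origin; TJ is horizontal with |TJ| = 25.7 and J on the +x side, so J = (25.700, 0.0000). Since A1 is tangent to TJ there, EJ ⟂ TJ, so E = J + (0, -8.5) = (25.700, -8.5000). On A1, J sits at bearing 90° from E; a 118° counterclockwise sweep puts L at bearing 208°, so L = E + 8.5·(cos 208°, sin 208°) = (18.195, -12.491). A1 meets LC tangentially, so EL is at right angles to LC, so LC runs along (−sin 208°, cos 208°); with |LC| = 34.0, C = (34.157, -42.511). Then |JC| = |C − J| = 43.344.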